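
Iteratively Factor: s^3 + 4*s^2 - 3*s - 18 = (s - 2)*(s^2 + 6*s + 9) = (s - 2)*(s + 3)*(s + 3)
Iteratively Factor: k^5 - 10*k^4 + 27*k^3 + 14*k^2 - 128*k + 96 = (k - 1)*(k^4 - 9*k^3 + 18*k^2 + 32*k - 96) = (k - 1)*(k + 2)*(k^3 - 11*k^2 + 40*k - 48) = (k - 3)*(k - 1)*(k + 2)*(k^2 - 8*k + 16) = (k - 4)*(k - 3)*(k - 1)*(k + 2)*(k - 4)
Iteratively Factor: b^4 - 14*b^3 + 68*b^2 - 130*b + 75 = (b - 1)*(b^3 - 13*b^2 + 55*b - 75) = (b - 5)*(b - 1)*(b^2 - 8*b + 15) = (b - 5)^2*(b - 1)*(b - 3)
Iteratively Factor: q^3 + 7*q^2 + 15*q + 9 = (q + 3)*(q^2 + 4*q + 3) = (q + 3)^2*(q + 1)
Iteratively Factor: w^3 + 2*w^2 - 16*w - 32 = (w + 2)*(w^2 - 16) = (w + 2)*(w + 4)*(w - 4)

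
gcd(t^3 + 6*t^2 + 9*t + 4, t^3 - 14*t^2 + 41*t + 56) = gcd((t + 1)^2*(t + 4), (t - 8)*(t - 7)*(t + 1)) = t + 1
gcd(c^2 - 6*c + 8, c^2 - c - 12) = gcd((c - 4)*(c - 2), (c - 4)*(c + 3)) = c - 4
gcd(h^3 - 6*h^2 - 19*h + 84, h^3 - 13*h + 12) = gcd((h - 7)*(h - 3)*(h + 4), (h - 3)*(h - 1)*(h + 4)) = h^2 + h - 12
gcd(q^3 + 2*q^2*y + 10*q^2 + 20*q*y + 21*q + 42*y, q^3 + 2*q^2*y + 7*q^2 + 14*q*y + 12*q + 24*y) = q^2 + 2*q*y + 3*q + 6*y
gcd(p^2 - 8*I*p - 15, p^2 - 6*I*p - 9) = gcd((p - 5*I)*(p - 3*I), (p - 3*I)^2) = p - 3*I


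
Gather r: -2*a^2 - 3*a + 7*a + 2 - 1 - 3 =-2*a^2 + 4*a - 2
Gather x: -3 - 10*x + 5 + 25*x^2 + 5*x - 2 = 25*x^2 - 5*x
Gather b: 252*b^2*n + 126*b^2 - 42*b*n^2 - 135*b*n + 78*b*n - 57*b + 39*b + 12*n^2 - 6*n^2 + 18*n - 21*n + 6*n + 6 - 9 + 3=b^2*(252*n + 126) + b*(-42*n^2 - 57*n - 18) + 6*n^2 + 3*n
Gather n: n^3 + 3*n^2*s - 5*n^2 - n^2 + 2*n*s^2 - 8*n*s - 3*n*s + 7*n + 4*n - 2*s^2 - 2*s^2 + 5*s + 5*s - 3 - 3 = n^3 + n^2*(3*s - 6) + n*(2*s^2 - 11*s + 11) - 4*s^2 + 10*s - 6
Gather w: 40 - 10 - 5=25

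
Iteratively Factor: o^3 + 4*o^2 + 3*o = (o)*(o^2 + 4*o + 3) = o*(o + 3)*(o + 1)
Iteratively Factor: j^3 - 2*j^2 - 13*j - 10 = (j + 1)*(j^2 - 3*j - 10) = (j - 5)*(j + 1)*(j + 2)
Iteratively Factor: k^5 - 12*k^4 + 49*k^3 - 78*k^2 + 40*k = (k)*(k^4 - 12*k^3 + 49*k^2 - 78*k + 40) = k*(k - 5)*(k^3 - 7*k^2 + 14*k - 8) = k*(k - 5)*(k - 1)*(k^2 - 6*k + 8) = k*(k - 5)*(k - 2)*(k - 1)*(k - 4)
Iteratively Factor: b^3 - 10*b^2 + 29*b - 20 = (b - 4)*(b^2 - 6*b + 5) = (b - 5)*(b - 4)*(b - 1)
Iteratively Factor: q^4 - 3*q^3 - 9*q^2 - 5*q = (q + 1)*(q^3 - 4*q^2 - 5*q) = (q - 5)*(q + 1)*(q^2 + q) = q*(q - 5)*(q + 1)*(q + 1)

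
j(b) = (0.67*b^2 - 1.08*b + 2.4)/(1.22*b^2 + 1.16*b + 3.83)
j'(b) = (-2.44*b - 1.16)*(0.67*b^2 - 1.08*b + 2.4)/(1.22*b^2 + 1.16*b + 3.83)^2 + (1.34*b - 1.08)/(1.22*b^2 + 1.16*b + 3.83) = (2.0948*b^2 - 0.7238*b - 6.9204)/(1.4884*b^4 + 2.8304*b^3 + 10.6908*b^2 + 8.8856*b + 14.6689)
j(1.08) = 0.31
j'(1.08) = -0.12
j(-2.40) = 1.10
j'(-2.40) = 0.11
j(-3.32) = 1.00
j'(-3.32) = 0.10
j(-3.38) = 0.99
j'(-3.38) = 0.10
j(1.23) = 0.29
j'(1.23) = -0.09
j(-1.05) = 1.08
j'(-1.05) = -0.25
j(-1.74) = 1.15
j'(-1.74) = 0.02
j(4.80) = 0.34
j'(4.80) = 0.03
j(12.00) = 0.44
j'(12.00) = 0.01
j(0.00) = 0.63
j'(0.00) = -0.47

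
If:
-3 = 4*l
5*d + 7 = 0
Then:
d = -7/5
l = -3/4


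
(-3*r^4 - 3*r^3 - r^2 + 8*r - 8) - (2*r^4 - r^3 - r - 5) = -5*r^4 - 2*r^3 - r^2 + 9*r - 3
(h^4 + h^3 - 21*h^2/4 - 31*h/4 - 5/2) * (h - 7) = h^5 - 6*h^4 - 49*h^3/4 + 29*h^2 + 207*h/4 + 35/2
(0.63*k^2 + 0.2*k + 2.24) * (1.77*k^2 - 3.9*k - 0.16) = 1.1151*k^4 - 2.103*k^3 + 3.084*k^2 - 8.768*k - 0.3584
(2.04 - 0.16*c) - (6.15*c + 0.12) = 1.92 - 6.31*c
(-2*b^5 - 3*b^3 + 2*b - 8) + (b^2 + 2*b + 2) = -2*b^5 - 3*b^3 + b^2 + 4*b - 6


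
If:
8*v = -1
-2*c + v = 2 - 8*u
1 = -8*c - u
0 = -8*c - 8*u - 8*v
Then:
No Solution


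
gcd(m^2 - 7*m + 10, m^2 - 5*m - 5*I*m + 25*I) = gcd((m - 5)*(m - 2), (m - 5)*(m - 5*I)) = m - 5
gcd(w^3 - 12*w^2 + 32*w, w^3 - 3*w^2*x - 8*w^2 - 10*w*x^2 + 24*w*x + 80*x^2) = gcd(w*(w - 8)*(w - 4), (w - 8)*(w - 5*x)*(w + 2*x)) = w - 8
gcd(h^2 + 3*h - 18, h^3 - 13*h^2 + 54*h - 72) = h - 3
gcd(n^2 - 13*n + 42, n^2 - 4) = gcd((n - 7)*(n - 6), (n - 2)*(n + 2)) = 1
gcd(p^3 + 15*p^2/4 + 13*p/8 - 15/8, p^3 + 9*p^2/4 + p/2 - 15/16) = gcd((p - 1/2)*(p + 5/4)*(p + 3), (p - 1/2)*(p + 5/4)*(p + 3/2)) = p^2 + 3*p/4 - 5/8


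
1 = 1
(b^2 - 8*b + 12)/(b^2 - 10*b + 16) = (b - 6)/(b - 8)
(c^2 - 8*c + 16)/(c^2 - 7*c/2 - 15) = 2*(-c^2 + 8*c - 16)/(-2*c^2 + 7*c + 30)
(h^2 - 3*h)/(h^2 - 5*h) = (h - 3)/(h - 5)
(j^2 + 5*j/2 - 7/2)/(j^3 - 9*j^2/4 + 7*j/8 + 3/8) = 4*(2*j + 7)/(8*j^2 - 10*j - 3)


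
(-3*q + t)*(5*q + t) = -15*q^2 + 2*q*t + t^2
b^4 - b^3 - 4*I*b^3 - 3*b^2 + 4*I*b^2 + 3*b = b*(b - 1)*(b - 3*I)*(b - I)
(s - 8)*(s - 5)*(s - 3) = s^3 - 16*s^2 + 79*s - 120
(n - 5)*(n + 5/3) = n^2 - 10*n/3 - 25/3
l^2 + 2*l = l*(l + 2)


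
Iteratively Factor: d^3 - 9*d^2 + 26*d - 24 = (d - 4)*(d^2 - 5*d + 6) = (d - 4)*(d - 2)*(d - 3)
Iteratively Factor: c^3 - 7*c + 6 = (c - 2)*(c^2 + 2*c - 3) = (c - 2)*(c + 3)*(c - 1)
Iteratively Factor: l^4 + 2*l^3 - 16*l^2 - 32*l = (l - 4)*(l^3 + 6*l^2 + 8*l) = (l - 4)*(l + 4)*(l^2 + 2*l) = l*(l - 4)*(l + 4)*(l + 2)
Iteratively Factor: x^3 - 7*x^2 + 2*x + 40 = (x - 4)*(x^2 - 3*x - 10) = (x - 5)*(x - 4)*(x + 2)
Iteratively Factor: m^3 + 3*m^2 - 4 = (m - 1)*(m^2 + 4*m + 4) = (m - 1)*(m + 2)*(m + 2)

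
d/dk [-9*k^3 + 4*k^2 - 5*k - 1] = -27*k^2 + 8*k - 5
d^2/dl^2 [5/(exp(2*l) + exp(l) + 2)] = 5*(2*(2*exp(l) + 1)^2*exp(l) - (4*exp(l) + 1)*(exp(2*l) + exp(l) + 2))*exp(l)/(exp(2*l) + exp(l) + 2)^3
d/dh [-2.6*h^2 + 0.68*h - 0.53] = 0.68 - 5.2*h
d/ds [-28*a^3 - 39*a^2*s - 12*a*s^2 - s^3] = -39*a^2 - 24*a*s - 3*s^2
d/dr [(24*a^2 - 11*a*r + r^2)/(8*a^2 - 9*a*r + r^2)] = 2*a/(a^2 - 2*a*r + r^2)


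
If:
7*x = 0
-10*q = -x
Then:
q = 0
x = 0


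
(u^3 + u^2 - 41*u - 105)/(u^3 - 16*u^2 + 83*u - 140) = (u^2 + 8*u + 15)/(u^2 - 9*u + 20)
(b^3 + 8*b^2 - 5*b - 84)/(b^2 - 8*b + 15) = (b^2 + 11*b + 28)/(b - 5)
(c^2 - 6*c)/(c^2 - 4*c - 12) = c/(c + 2)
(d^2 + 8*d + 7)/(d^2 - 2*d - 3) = (d + 7)/(d - 3)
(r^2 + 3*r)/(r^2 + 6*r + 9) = r/(r + 3)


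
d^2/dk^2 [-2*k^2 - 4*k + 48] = -4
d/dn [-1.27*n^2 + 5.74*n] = 5.74 - 2.54*n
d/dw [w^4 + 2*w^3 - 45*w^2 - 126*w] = 4*w^3 + 6*w^2 - 90*w - 126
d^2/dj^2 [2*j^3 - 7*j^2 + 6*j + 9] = 12*j - 14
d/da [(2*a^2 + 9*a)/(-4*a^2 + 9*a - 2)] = 2*(27*a^2 - 4*a - 9)/(16*a^4 - 72*a^3 + 97*a^2 - 36*a + 4)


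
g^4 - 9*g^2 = g^2*(g - 3)*(g + 3)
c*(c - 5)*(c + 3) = c^3 - 2*c^2 - 15*c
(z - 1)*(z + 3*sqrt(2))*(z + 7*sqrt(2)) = z^3 - z^2 + 10*sqrt(2)*z^2 - 10*sqrt(2)*z + 42*z - 42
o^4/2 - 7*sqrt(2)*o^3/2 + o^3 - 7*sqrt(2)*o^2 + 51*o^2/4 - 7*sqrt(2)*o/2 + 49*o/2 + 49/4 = (o/2 + 1/2)*(o + 1)*(o - 7*sqrt(2)/2)^2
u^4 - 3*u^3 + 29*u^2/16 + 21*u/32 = u*(u - 7/4)*(u - 3/2)*(u + 1/4)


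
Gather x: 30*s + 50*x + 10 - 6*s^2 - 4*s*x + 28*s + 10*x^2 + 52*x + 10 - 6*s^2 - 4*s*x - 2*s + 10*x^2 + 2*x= -12*s^2 + 56*s + 20*x^2 + x*(104 - 8*s) + 20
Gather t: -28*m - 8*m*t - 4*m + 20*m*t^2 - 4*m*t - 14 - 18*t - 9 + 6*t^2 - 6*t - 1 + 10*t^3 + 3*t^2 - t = -32*m + 10*t^3 + t^2*(20*m + 9) + t*(-12*m - 25) - 24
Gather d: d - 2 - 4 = d - 6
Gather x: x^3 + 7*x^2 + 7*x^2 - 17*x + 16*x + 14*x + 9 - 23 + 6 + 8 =x^3 + 14*x^2 + 13*x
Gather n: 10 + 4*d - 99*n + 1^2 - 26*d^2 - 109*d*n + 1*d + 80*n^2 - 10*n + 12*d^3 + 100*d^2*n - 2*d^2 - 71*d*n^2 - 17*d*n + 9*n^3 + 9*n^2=12*d^3 - 28*d^2 + 5*d + 9*n^3 + n^2*(89 - 71*d) + n*(100*d^2 - 126*d - 109) + 11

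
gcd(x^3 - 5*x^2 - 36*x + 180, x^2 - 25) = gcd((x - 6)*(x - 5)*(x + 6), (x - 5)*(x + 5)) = x - 5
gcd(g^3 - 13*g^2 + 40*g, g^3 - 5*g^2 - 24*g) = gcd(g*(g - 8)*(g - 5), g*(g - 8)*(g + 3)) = g^2 - 8*g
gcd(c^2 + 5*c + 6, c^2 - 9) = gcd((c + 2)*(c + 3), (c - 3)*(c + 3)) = c + 3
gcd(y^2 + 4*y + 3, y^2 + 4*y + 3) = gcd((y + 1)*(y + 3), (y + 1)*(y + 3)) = y^2 + 4*y + 3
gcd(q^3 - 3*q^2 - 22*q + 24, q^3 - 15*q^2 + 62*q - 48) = q^2 - 7*q + 6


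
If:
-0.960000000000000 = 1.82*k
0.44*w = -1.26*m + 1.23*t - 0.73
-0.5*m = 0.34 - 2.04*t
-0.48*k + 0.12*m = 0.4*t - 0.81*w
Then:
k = -0.53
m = -0.45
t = 0.06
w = -0.22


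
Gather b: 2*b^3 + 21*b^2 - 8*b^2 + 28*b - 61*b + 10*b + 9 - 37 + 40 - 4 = 2*b^3 + 13*b^2 - 23*b + 8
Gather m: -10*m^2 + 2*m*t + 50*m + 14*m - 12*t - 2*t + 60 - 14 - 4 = -10*m^2 + m*(2*t + 64) - 14*t + 42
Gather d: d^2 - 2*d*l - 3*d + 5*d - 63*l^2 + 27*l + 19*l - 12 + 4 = d^2 + d*(2 - 2*l) - 63*l^2 + 46*l - 8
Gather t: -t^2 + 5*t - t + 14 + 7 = -t^2 + 4*t + 21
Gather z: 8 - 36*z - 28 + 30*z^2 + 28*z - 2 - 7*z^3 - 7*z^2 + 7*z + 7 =-7*z^3 + 23*z^2 - z - 15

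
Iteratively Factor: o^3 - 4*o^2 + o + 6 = (o + 1)*(o^2 - 5*o + 6) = (o - 2)*(o + 1)*(o - 3)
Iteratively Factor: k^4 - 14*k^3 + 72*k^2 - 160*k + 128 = (k - 2)*(k^3 - 12*k^2 + 48*k - 64) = (k - 4)*(k - 2)*(k^2 - 8*k + 16) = (k - 4)^2*(k - 2)*(k - 4)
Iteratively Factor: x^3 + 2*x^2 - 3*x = (x - 1)*(x^2 + 3*x) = (x - 1)*(x + 3)*(x)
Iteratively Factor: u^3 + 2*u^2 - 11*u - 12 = (u - 3)*(u^2 + 5*u + 4) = (u - 3)*(u + 1)*(u + 4)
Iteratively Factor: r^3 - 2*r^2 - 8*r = (r + 2)*(r^2 - 4*r) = (r - 4)*(r + 2)*(r)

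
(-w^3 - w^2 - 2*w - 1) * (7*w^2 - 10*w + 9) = -7*w^5 + 3*w^4 - 13*w^3 + 4*w^2 - 8*w - 9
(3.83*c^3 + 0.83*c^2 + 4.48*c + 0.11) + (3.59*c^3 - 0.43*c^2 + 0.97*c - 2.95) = 7.42*c^3 + 0.4*c^2 + 5.45*c - 2.84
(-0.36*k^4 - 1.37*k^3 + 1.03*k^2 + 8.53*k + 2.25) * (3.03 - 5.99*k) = 2.1564*k^5 + 7.1155*k^4 - 10.3208*k^3 - 47.9738*k^2 + 12.3684*k + 6.8175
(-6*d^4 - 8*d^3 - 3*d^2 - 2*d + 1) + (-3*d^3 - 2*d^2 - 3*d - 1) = -6*d^4 - 11*d^3 - 5*d^2 - 5*d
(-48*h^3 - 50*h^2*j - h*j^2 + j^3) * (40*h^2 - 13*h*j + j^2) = -1920*h^5 - 1376*h^4*j + 562*h^3*j^2 + 3*h^2*j^3 - 14*h*j^4 + j^5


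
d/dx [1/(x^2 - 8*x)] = 2*(4 - x)/(x^2*(x - 8)^2)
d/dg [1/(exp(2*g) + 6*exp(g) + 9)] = 2*(-exp(g) - 3)*exp(g)/(exp(2*g) + 6*exp(g) + 9)^2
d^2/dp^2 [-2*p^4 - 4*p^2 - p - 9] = -24*p^2 - 8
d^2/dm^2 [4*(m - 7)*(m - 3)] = 8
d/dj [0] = 0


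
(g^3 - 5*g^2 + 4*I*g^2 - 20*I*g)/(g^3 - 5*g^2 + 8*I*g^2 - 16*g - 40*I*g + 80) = g/(g + 4*I)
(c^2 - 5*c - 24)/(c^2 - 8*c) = (c + 3)/c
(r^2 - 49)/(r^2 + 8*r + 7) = (r - 7)/(r + 1)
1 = 1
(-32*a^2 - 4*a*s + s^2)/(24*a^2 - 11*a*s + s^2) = (4*a + s)/(-3*a + s)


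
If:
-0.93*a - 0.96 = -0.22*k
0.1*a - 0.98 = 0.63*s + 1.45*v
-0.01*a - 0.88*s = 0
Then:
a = 13.5312831389183*v + 9.14528101802757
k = 57.2004241781548*v + 43.0232333943893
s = -0.153764581124072*v - 0.103923647932131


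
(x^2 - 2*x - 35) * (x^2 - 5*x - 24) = x^4 - 7*x^3 - 49*x^2 + 223*x + 840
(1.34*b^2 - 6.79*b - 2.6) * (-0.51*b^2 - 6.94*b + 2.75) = -0.6834*b^4 - 5.8367*b^3 + 52.1336*b^2 - 0.628499999999999*b - 7.15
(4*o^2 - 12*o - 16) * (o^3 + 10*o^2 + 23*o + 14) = 4*o^5 + 28*o^4 - 44*o^3 - 380*o^2 - 536*o - 224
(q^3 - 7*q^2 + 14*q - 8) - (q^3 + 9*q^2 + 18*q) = -16*q^2 - 4*q - 8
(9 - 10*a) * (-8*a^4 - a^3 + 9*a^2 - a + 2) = 80*a^5 - 62*a^4 - 99*a^3 + 91*a^2 - 29*a + 18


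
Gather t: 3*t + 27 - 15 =3*t + 12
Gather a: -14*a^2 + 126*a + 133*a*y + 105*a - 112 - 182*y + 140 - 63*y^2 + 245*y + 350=-14*a^2 + a*(133*y + 231) - 63*y^2 + 63*y + 378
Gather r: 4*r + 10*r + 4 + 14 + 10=14*r + 28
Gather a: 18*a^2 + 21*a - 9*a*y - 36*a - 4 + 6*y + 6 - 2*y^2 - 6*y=18*a^2 + a*(-9*y - 15) - 2*y^2 + 2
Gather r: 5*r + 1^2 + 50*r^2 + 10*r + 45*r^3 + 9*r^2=45*r^3 + 59*r^2 + 15*r + 1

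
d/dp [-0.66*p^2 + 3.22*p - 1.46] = 3.22 - 1.32*p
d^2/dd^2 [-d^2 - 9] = -2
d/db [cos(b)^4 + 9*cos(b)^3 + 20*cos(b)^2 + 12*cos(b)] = -(-27*sin(b)^2 + 43*cos(b) + cos(3*b) + 39)*sin(b)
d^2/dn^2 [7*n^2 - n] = 14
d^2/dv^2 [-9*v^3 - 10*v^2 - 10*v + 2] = -54*v - 20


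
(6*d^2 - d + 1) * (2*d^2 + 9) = 12*d^4 - 2*d^3 + 56*d^2 - 9*d + 9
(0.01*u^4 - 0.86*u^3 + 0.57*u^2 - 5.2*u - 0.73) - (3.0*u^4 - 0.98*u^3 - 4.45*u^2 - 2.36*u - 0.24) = -2.99*u^4 + 0.12*u^3 + 5.02*u^2 - 2.84*u - 0.49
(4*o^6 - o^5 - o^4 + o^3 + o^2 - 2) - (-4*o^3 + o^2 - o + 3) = 4*o^6 - o^5 - o^4 + 5*o^3 + o - 5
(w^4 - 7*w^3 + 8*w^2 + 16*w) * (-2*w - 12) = -2*w^5 + 2*w^4 + 68*w^3 - 128*w^2 - 192*w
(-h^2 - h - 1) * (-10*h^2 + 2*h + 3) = 10*h^4 + 8*h^3 + 5*h^2 - 5*h - 3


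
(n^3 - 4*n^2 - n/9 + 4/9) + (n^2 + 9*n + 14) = n^3 - 3*n^2 + 80*n/9 + 130/9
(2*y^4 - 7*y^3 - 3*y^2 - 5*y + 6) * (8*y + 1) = 16*y^5 - 54*y^4 - 31*y^3 - 43*y^2 + 43*y + 6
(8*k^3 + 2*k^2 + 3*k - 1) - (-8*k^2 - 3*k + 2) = 8*k^3 + 10*k^2 + 6*k - 3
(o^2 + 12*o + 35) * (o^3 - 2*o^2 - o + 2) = o^5 + 10*o^4 + 10*o^3 - 80*o^2 - 11*o + 70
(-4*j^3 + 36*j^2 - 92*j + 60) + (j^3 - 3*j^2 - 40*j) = -3*j^3 + 33*j^2 - 132*j + 60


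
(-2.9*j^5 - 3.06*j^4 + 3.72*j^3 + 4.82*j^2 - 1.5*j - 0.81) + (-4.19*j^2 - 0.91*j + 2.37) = -2.9*j^5 - 3.06*j^4 + 3.72*j^3 + 0.63*j^2 - 2.41*j + 1.56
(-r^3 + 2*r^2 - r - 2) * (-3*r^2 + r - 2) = 3*r^5 - 7*r^4 + 7*r^3 + r^2 + 4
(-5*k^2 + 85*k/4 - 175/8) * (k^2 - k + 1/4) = -5*k^4 + 105*k^3/4 - 355*k^2/8 + 435*k/16 - 175/32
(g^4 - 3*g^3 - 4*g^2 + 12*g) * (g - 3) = g^5 - 6*g^4 + 5*g^3 + 24*g^2 - 36*g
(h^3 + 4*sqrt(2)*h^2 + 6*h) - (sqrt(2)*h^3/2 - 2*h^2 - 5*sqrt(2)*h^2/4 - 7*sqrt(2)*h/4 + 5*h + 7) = -sqrt(2)*h^3/2 + h^3 + 2*h^2 + 21*sqrt(2)*h^2/4 + h + 7*sqrt(2)*h/4 - 7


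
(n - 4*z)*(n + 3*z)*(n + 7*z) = n^3 + 6*n^2*z - 19*n*z^2 - 84*z^3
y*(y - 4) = y^2 - 4*y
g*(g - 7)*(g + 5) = g^3 - 2*g^2 - 35*g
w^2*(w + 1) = w^3 + w^2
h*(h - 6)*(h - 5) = h^3 - 11*h^2 + 30*h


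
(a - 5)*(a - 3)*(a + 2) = a^3 - 6*a^2 - a + 30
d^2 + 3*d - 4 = (d - 1)*(d + 4)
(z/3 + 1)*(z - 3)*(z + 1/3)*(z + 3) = z^4/3 + 10*z^3/9 - 8*z^2/3 - 10*z - 3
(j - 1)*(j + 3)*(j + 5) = j^3 + 7*j^2 + 7*j - 15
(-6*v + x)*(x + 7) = -6*v*x - 42*v + x^2 + 7*x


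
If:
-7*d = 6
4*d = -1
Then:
No Solution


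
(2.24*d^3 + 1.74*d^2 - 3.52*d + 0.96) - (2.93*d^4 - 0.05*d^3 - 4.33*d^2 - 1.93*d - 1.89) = -2.93*d^4 + 2.29*d^3 + 6.07*d^2 - 1.59*d + 2.85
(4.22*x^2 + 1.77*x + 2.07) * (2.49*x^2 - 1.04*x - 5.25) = 10.5078*x^4 + 0.0185000000000004*x^3 - 18.8415*x^2 - 11.4453*x - 10.8675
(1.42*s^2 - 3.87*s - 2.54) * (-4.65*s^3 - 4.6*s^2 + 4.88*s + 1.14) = -6.603*s^5 + 11.4635*s^4 + 36.5426*s^3 - 5.5828*s^2 - 16.807*s - 2.8956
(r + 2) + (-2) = r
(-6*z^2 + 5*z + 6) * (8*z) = -48*z^3 + 40*z^2 + 48*z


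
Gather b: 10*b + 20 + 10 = 10*b + 30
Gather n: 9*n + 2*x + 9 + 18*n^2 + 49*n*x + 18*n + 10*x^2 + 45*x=18*n^2 + n*(49*x + 27) + 10*x^2 + 47*x + 9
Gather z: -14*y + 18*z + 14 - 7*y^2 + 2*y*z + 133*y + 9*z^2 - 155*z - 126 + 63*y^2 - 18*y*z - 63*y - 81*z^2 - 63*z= 56*y^2 + 56*y - 72*z^2 + z*(-16*y - 200) - 112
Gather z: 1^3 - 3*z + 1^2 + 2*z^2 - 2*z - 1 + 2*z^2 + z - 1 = 4*z^2 - 4*z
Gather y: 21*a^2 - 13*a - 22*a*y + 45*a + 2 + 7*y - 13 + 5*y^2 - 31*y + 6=21*a^2 + 32*a + 5*y^2 + y*(-22*a - 24) - 5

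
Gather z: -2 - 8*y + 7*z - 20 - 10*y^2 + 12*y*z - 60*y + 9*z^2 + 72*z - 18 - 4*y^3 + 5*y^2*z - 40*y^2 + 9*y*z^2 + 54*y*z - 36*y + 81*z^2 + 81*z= -4*y^3 - 50*y^2 - 104*y + z^2*(9*y + 90) + z*(5*y^2 + 66*y + 160) - 40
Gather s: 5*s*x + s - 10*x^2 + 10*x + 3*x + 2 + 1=s*(5*x + 1) - 10*x^2 + 13*x + 3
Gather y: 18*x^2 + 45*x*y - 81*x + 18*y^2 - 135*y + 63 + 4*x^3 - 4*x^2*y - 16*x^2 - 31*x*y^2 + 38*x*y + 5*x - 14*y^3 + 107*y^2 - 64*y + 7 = 4*x^3 + 2*x^2 - 76*x - 14*y^3 + y^2*(125 - 31*x) + y*(-4*x^2 + 83*x - 199) + 70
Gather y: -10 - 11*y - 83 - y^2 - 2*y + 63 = -y^2 - 13*y - 30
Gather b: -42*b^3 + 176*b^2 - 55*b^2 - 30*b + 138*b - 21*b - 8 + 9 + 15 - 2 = -42*b^3 + 121*b^2 + 87*b + 14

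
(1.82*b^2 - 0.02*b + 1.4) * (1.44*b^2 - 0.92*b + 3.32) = 2.6208*b^4 - 1.7032*b^3 + 8.0768*b^2 - 1.3544*b + 4.648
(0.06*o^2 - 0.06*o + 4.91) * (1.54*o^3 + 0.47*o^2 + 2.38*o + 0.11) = 0.0924*o^5 - 0.0642*o^4 + 7.676*o^3 + 2.1715*o^2 + 11.6792*o + 0.5401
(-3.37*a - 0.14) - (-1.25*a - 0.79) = 0.65 - 2.12*a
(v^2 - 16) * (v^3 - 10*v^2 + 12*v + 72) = v^5 - 10*v^4 - 4*v^3 + 232*v^2 - 192*v - 1152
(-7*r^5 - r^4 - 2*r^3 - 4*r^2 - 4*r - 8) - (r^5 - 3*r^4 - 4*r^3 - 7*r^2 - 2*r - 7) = -8*r^5 + 2*r^4 + 2*r^3 + 3*r^2 - 2*r - 1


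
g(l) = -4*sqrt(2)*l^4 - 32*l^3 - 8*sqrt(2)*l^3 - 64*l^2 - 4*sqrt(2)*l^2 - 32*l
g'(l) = -16*sqrt(2)*l^3 - 96*l^2 - 24*sqrt(2)*l^2 - 128*l - 8*sqrt(2)*l - 32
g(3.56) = -3859.56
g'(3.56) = -3195.68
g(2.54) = -1475.92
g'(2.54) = -1594.98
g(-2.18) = 59.70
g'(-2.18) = -111.40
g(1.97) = -749.72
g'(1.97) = -983.73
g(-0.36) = 4.42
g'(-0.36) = 2.37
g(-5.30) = 197.82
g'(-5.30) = 425.02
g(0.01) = -0.33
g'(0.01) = -33.41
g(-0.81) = 0.80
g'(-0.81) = 7.61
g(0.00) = 0.00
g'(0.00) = -32.00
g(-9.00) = -10893.13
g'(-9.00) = 7191.98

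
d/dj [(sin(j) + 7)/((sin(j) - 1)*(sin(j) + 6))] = (-14*sin(j) + cos(j)^2 - 42)*cos(j)/((sin(j) - 1)^2*(sin(j) + 6)^2)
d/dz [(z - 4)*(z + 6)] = 2*z + 2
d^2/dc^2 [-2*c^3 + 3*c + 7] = -12*c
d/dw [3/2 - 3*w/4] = -3/4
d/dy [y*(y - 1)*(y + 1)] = 3*y^2 - 1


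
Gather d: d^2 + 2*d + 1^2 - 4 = d^2 + 2*d - 3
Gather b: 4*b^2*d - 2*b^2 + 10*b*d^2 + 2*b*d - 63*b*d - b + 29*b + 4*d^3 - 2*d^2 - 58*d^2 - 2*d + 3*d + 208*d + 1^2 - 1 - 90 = b^2*(4*d - 2) + b*(10*d^2 - 61*d + 28) + 4*d^3 - 60*d^2 + 209*d - 90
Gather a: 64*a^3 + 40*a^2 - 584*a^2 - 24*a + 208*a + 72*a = 64*a^3 - 544*a^2 + 256*a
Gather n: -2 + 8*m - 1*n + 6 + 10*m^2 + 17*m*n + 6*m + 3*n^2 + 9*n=10*m^2 + 14*m + 3*n^2 + n*(17*m + 8) + 4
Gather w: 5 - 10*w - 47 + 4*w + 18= -6*w - 24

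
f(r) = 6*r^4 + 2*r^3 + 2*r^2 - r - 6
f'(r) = 24*r^3 + 6*r^2 + 4*r - 1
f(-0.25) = -5.63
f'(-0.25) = -2.00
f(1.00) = 3.00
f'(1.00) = 33.00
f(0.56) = -4.99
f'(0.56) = 7.34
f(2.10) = 135.93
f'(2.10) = 256.12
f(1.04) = 4.39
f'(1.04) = 36.65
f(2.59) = 309.57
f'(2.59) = 466.58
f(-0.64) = -4.06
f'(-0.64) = -7.39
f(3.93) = 1573.63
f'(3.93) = 1564.15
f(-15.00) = 297459.00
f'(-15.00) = -79711.00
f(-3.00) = 447.00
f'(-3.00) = -607.00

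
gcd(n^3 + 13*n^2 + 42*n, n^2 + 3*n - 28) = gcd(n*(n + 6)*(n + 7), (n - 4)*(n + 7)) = n + 7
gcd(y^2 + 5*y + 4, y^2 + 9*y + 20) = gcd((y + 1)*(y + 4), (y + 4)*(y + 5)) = y + 4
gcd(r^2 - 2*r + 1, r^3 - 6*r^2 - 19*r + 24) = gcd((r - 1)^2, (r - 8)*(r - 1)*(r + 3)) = r - 1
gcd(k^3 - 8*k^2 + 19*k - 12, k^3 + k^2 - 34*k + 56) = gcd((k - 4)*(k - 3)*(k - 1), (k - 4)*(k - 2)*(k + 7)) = k - 4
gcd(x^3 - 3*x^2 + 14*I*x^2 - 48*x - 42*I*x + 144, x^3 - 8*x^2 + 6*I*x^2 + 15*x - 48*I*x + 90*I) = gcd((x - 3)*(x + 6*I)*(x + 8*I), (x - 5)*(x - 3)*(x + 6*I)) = x^2 + x*(-3 + 6*I) - 18*I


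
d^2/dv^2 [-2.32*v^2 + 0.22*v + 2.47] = -4.64000000000000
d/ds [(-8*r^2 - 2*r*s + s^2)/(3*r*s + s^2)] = r*(24*r^2 + 16*r*s + 5*s^2)/(s^2*(9*r^2 + 6*r*s + s^2))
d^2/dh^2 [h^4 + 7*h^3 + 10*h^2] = 12*h^2 + 42*h + 20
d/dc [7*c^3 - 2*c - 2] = 21*c^2 - 2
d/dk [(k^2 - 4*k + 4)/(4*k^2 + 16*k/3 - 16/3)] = 12*k*(k - 2)/(9*k^4 + 24*k^3 - 8*k^2 - 32*k + 16)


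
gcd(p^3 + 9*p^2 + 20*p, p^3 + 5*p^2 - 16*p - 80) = p^2 + 9*p + 20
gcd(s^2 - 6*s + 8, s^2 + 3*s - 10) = s - 2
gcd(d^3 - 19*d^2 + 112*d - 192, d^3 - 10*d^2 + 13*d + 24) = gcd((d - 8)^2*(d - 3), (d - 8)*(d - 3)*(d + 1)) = d^2 - 11*d + 24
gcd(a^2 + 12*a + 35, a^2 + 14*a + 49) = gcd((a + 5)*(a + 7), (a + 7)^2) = a + 7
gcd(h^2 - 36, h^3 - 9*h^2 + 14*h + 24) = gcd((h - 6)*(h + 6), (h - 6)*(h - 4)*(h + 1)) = h - 6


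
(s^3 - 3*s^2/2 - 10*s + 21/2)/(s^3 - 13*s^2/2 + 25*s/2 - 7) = (s + 3)/(s - 2)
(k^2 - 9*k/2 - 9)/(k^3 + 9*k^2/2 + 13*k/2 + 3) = (k - 6)/(k^2 + 3*k + 2)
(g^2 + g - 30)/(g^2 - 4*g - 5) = (g + 6)/(g + 1)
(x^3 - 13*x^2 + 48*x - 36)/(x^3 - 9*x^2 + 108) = (x - 1)/(x + 3)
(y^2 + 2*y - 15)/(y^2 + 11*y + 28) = (y^2 + 2*y - 15)/(y^2 + 11*y + 28)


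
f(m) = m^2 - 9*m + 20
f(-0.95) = 29.45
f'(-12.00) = -33.00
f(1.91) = 6.46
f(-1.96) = 41.48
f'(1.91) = -5.18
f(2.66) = 3.14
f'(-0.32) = -9.64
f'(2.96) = -3.08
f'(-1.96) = -12.92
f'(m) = 2*m - 9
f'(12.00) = 15.00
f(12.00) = 56.00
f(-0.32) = 22.98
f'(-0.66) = -10.32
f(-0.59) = 25.66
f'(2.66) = -3.68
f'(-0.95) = -10.90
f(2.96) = 2.12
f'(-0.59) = -10.18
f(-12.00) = 272.00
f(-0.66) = 26.38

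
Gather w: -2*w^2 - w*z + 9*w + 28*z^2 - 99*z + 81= -2*w^2 + w*(9 - z) + 28*z^2 - 99*z + 81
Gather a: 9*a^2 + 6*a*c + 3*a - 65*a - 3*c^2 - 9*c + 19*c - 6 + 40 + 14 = 9*a^2 + a*(6*c - 62) - 3*c^2 + 10*c + 48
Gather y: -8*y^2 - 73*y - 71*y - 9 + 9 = -8*y^2 - 144*y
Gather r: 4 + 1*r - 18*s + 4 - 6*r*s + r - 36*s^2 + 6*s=r*(2 - 6*s) - 36*s^2 - 12*s + 8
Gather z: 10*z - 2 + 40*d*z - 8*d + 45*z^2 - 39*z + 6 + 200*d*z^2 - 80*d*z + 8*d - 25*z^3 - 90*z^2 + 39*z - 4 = -25*z^3 + z^2*(200*d - 45) + z*(10 - 40*d)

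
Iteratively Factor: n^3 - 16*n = (n - 4)*(n^2 + 4*n) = n*(n - 4)*(n + 4)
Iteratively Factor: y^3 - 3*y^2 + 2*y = (y)*(y^2 - 3*y + 2) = y*(y - 2)*(y - 1)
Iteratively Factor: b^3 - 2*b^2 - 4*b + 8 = (b - 2)*(b^2 - 4) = (b - 2)*(b + 2)*(b - 2)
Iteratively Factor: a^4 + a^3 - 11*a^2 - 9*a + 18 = (a + 2)*(a^3 - a^2 - 9*a + 9) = (a + 2)*(a + 3)*(a^2 - 4*a + 3) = (a - 1)*(a + 2)*(a + 3)*(a - 3)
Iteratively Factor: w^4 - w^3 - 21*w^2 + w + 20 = (w - 5)*(w^3 + 4*w^2 - w - 4) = (w - 5)*(w + 1)*(w^2 + 3*w - 4) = (w - 5)*(w - 1)*(w + 1)*(w + 4)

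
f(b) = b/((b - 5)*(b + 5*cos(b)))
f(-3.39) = -0.05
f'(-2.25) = -0.03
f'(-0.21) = -0.04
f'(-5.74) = 0.43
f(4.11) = -3.62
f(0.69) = -0.04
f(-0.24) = 0.01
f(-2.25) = -0.06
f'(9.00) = 0.05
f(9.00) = 0.51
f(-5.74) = -0.37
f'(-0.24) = -0.04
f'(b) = b*(5*sin(b) - 1)/((b - 5)*(b + 5*cos(b))^2) - b/((b - 5)^2*(b + 5*cos(b))) + 1/((b - 5)*(b + 5*cos(b)))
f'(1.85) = -11.10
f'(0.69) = -0.08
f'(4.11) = 9.56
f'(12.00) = -0.03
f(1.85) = -1.24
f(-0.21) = 0.01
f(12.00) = 0.11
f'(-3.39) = 0.01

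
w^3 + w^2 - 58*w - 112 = (w - 8)*(w + 2)*(w + 7)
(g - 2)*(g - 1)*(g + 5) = g^3 + 2*g^2 - 13*g + 10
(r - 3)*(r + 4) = r^2 + r - 12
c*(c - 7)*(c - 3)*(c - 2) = c^4 - 12*c^3 + 41*c^2 - 42*c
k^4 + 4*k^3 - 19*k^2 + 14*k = k*(k - 2)*(k - 1)*(k + 7)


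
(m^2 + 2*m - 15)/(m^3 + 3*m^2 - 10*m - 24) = (m + 5)/(m^2 + 6*m + 8)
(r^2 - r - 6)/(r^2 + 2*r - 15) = (r + 2)/(r + 5)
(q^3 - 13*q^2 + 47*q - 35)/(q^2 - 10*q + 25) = (q^2 - 8*q + 7)/(q - 5)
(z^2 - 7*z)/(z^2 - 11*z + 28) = z/(z - 4)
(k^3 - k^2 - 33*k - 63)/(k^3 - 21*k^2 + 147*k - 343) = (k^2 + 6*k + 9)/(k^2 - 14*k + 49)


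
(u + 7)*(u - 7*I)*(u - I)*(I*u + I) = I*u^4 + 8*u^3 + 8*I*u^3 + 64*u^2 + 56*u - 56*I*u - 49*I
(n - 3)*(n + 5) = n^2 + 2*n - 15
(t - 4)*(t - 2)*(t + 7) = t^3 + t^2 - 34*t + 56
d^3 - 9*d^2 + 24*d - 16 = (d - 4)^2*(d - 1)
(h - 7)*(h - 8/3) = h^2 - 29*h/3 + 56/3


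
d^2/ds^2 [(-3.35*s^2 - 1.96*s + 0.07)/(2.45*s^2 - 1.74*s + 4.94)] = (-52.0919*s^3 + 245.79135*s^2 + 140.54082*s - 198.469428)/(14.706125*s^6 - 31.33305*s^5 + 111.20991*s^4 - 131.623344*s^3 + 224.235492*s^2 - 127.386792*s + 120.553784)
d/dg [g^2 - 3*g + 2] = 2*g - 3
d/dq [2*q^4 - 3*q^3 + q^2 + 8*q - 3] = 8*q^3 - 9*q^2 + 2*q + 8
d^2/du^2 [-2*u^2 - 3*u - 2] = -4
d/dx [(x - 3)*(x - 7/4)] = 2*x - 19/4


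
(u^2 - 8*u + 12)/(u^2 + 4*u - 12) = (u - 6)/(u + 6)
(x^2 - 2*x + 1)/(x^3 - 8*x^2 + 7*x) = (x - 1)/(x*(x - 7))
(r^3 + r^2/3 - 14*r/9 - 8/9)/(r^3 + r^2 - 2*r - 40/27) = 3*(r + 1)/(3*r + 5)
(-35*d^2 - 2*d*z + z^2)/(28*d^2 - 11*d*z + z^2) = (5*d + z)/(-4*d + z)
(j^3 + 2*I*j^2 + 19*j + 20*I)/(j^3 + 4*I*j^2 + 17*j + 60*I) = (j + I)/(j + 3*I)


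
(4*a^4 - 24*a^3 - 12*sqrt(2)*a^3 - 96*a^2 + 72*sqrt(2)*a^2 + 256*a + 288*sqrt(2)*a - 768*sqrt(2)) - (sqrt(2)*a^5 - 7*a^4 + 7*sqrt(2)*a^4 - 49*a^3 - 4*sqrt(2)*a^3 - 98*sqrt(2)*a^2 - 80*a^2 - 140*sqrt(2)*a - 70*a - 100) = -sqrt(2)*a^5 - 7*sqrt(2)*a^4 + 11*a^4 - 8*sqrt(2)*a^3 + 25*a^3 - 16*a^2 + 170*sqrt(2)*a^2 + 326*a + 428*sqrt(2)*a - 768*sqrt(2) + 100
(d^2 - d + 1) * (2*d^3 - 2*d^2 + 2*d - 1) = 2*d^5 - 4*d^4 + 6*d^3 - 5*d^2 + 3*d - 1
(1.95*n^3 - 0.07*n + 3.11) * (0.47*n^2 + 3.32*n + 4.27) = 0.9165*n^5 + 6.474*n^4 + 8.2936*n^3 + 1.2293*n^2 + 10.0263*n + 13.2797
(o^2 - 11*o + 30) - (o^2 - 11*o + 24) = 6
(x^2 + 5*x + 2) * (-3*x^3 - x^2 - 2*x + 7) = -3*x^5 - 16*x^4 - 13*x^3 - 5*x^2 + 31*x + 14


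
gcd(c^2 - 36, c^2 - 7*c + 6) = c - 6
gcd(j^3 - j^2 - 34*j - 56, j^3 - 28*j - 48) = j^2 + 6*j + 8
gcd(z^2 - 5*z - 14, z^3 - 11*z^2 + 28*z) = z - 7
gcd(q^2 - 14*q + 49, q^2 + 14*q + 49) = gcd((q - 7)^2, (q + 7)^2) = 1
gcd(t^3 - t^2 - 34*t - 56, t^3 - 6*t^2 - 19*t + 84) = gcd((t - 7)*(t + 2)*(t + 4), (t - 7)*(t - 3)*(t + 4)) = t^2 - 3*t - 28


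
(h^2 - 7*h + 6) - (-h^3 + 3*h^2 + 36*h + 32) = h^3 - 2*h^2 - 43*h - 26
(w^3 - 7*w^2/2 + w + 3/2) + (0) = w^3 - 7*w^2/2 + w + 3/2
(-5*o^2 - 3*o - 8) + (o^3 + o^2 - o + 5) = o^3 - 4*o^2 - 4*o - 3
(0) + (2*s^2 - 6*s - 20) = 2*s^2 - 6*s - 20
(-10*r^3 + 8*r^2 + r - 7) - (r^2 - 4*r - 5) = -10*r^3 + 7*r^2 + 5*r - 2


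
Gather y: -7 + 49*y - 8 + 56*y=105*y - 15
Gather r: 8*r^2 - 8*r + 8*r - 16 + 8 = 8*r^2 - 8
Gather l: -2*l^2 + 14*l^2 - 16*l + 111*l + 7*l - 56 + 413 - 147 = 12*l^2 + 102*l + 210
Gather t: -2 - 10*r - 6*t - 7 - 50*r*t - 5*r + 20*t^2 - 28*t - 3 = -15*r + 20*t^2 + t*(-50*r - 34) - 12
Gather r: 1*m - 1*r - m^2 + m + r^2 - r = -m^2 + 2*m + r^2 - 2*r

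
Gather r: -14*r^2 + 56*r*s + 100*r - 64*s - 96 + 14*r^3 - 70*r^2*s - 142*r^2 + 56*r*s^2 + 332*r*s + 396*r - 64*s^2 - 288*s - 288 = 14*r^3 + r^2*(-70*s - 156) + r*(56*s^2 + 388*s + 496) - 64*s^2 - 352*s - 384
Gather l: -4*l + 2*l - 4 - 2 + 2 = -2*l - 4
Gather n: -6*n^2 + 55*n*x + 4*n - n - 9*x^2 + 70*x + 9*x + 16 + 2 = -6*n^2 + n*(55*x + 3) - 9*x^2 + 79*x + 18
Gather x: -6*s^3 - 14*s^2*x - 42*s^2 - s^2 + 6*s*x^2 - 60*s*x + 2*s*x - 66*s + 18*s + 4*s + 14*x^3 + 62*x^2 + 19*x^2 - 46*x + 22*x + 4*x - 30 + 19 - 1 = -6*s^3 - 43*s^2 - 44*s + 14*x^3 + x^2*(6*s + 81) + x*(-14*s^2 - 58*s - 20) - 12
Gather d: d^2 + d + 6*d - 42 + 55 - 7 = d^2 + 7*d + 6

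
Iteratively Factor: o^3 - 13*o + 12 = (o - 3)*(o^2 + 3*o - 4) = (o - 3)*(o - 1)*(o + 4)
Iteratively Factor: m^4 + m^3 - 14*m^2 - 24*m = (m)*(m^3 + m^2 - 14*m - 24) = m*(m + 2)*(m^2 - m - 12) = m*(m + 2)*(m + 3)*(m - 4)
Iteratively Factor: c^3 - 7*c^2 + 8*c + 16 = (c - 4)*(c^2 - 3*c - 4) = (c - 4)^2*(c + 1)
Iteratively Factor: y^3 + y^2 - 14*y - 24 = (y + 3)*(y^2 - 2*y - 8) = (y - 4)*(y + 3)*(y + 2)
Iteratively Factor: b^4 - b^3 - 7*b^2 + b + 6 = (b - 3)*(b^3 + 2*b^2 - b - 2) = (b - 3)*(b + 1)*(b^2 + b - 2) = (b - 3)*(b - 1)*(b + 1)*(b + 2)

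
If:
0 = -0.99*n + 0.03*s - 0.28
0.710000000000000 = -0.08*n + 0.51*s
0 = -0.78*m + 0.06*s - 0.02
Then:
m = 0.08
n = -0.24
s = 1.35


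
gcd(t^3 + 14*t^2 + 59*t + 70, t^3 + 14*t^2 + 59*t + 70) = t^3 + 14*t^2 + 59*t + 70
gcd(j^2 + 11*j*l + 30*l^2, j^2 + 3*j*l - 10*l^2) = j + 5*l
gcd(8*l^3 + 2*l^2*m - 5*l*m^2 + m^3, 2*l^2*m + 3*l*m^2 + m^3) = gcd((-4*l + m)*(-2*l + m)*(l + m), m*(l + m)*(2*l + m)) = l + m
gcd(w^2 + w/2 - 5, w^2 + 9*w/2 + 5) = w + 5/2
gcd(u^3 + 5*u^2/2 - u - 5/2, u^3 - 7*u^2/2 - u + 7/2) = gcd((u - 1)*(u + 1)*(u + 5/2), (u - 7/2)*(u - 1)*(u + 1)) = u^2 - 1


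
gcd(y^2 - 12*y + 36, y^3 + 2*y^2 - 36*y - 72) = y - 6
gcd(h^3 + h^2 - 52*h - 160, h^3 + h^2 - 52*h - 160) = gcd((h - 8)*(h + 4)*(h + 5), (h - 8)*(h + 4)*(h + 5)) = h^3 + h^2 - 52*h - 160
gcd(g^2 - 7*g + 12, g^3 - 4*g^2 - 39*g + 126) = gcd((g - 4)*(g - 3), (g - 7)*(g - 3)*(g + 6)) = g - 3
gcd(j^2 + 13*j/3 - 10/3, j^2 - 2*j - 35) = j + 5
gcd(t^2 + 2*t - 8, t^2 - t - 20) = t + 4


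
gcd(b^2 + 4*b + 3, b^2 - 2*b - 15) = b + 3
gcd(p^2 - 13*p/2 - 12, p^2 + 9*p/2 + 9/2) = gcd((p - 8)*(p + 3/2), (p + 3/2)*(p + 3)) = p + 3/2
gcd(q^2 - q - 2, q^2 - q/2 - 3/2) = q + 1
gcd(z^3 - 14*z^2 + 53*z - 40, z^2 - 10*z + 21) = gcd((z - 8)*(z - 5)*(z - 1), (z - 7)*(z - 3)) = 1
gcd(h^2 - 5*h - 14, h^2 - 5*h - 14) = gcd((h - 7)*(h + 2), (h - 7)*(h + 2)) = h^2 - 5*h - 14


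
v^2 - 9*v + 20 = (v - 5)*(v - 4)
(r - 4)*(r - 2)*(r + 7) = r^3 + r^2 - 34*r + 56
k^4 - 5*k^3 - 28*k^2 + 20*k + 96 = (k - 8)*(k - 2)*(k + 2)*(k + 3)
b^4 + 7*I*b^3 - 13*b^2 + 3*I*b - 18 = (b - I)*(b + 2*I)*(b + 3*I)^2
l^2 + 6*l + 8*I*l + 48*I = (l + 6)*(l + 8*I)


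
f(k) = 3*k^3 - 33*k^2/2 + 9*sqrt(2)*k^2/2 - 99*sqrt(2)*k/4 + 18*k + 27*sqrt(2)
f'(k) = 9*k^2 - 33*k + 9*sqrt(2)*k - 99*sqrt(2)/4 + 18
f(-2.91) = -72.10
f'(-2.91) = 118.20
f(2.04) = -13.21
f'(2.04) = -20.90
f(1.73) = -6.03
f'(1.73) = -25.14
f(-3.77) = -202.53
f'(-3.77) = 187.34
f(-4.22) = -296.03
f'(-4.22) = 228.82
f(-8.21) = -2165.61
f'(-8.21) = 756.07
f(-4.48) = -358.83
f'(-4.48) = 254.45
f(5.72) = 170.75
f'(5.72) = 161.51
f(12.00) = 3558.57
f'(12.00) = 1035.73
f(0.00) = 38.18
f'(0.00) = -17.00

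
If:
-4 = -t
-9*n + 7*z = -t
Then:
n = 7*z/9 + 4/9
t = 4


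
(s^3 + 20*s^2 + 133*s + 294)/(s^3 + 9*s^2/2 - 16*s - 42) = 2*(s^2 + 14*s + 49)/(2*s^2 - 3*s - 14)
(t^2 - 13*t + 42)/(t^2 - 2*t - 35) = (t - 6)/(t + 5)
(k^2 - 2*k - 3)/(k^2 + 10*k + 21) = (k^2 - 2*k - 3)/(k^2 + 10*k + 21)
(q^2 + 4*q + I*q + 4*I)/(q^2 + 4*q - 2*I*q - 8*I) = (q + I)/(q - 2*I)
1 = 1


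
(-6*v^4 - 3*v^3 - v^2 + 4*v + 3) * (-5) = 30*v^4 + 15*v^3 + 5*v^2 - 20*v - 15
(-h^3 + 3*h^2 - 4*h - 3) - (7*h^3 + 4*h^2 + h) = -8*h^3 - h^2 - 5*h - 3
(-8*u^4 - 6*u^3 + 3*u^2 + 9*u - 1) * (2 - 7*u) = 56*u^5 + 26*u^4 - 33*u^3 - 57*u^2 + 25*u - 2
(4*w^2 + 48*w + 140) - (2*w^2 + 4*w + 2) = 2*w^2 + 44*w + 138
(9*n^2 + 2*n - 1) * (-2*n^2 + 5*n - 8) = -18*n^4 + 41*n^3 - 60*n^2 - 21*n + 8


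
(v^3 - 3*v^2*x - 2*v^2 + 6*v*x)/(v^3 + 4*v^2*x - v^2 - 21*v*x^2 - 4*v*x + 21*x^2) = v*(v - 2)/(v^2 + 7*v*x - v - 7*x)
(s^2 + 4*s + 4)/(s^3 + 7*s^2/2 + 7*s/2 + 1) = 2*(s + 2)/(2*s^2 + 3*s + 1)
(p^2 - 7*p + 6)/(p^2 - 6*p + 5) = (p - 6)/(p - 5)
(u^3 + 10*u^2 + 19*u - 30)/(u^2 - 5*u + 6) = (u^3 + 10*u^2 + 19*u - 30)/(u^2 - 5*u + 6)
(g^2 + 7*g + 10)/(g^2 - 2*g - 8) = (g + 5)/(g - 4)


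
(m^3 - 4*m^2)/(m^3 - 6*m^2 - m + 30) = m^2*(m - 4)/(m^3 - 6*m^2 - m + 30)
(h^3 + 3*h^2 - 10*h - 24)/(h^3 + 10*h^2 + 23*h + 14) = (h^2 + h - 12)/(h^2 + 8*h + 7)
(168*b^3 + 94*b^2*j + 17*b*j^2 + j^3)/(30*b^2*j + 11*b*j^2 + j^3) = (28*b^2 + 11*b*j + j^2)/(j*(5*b + j))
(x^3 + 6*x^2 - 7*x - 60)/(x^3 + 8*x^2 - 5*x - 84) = (x + 5)/(x + 7)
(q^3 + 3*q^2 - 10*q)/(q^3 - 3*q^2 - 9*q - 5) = q*(-q^2 - 3*q + 10)/(-q^3 + 3*q^2 + 9*q + 5)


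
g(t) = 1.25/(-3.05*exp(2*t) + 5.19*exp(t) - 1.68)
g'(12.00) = 0.00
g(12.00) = 0.00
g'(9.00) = 0.00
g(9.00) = 0.00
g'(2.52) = 0.01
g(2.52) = -0.00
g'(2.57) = 0.01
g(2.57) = -0.00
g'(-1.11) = -14.47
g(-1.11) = -4.15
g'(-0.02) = 4.25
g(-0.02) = 2.62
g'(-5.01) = -0.02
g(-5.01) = -0.76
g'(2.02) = 0.02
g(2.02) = -0.01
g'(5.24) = 0.00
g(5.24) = -0.00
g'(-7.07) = -0.00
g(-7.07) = -0.75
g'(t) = 1.25*(6.1*exp(2*t) - 5.19*exp(t))/(-3.05*exp(2*t) + 5.19*exp(t) - 1.68)^2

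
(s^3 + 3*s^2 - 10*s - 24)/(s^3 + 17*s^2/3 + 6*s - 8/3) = 3*(s - 3)/(3*s - 1)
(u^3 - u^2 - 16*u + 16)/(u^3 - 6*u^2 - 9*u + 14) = (u^2 - 16)/(u^2 - 5*u - 14)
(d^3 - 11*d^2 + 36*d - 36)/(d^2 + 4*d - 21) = (d^2 - 8*d + 12)/(d + 7)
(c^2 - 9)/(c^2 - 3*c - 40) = (9 - c^2)/(-c^2 + 3*c + 40)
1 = 1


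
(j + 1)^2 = j^2 + 2*j + 1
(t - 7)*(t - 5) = t^2 - 12*t + 35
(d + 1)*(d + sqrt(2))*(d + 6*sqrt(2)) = d^3 + d^2 + 7*sqrt(2)*d^2 + 7*sqrt(2)*d + 12*d + 12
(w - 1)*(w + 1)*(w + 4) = w^3 + 4*w^2 - w - 4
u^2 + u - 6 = (u - 2)*(u + 3)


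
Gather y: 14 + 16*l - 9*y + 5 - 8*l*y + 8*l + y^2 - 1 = 24*l + y^2 + y*(-8*l - 9) + 18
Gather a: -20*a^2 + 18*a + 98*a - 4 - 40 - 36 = -20*a^2 + 116*a - 80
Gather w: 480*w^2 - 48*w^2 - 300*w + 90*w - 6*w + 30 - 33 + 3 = 432*w^2 - 216*w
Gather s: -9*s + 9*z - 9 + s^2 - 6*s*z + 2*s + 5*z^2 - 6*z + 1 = s^2 + s*(-6*z - 7) + 5*z^2 + 3*z - 8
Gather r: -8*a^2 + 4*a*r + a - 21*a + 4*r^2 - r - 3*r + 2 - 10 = -8*a^2 - 20*a + 4*r^2 + r*(4*a - 4) - 8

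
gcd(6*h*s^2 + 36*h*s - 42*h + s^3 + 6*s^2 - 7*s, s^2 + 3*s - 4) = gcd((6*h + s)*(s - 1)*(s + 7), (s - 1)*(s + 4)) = s - 1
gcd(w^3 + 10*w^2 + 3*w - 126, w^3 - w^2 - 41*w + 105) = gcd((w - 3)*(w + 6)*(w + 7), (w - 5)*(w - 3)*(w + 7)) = w^2 + 4*w - 21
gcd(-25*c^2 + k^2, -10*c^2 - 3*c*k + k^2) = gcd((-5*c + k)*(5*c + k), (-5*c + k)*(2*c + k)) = 5*c - k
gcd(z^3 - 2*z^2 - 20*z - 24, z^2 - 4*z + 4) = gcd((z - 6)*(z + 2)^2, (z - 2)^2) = 1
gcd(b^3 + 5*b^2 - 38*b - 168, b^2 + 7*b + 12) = b + 4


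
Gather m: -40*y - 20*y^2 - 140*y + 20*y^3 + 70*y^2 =20*y^3 + 50*y^2 - 180*y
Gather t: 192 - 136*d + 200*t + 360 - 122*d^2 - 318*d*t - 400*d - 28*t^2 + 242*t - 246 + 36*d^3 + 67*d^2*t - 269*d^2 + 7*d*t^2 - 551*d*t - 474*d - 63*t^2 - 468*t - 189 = 36*d^3 - 391*d^2 - 1010*d + t^2*(7*d - 91) + t*(67*d^2 - 869*d - 26) + 117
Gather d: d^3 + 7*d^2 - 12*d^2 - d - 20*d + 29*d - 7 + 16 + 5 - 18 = d^3 - 5*d^2 + 8*d - 4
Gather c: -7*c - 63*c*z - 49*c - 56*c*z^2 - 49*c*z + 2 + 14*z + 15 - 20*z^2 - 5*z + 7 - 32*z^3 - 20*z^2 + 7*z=c*(-56*z^2 - 112*z - 56) - 32*z^3 - 40*z^2 + 16*z + 24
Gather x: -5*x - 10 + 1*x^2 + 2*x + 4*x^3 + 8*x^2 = 4*x^3 + 9*x^2 - 3*x - 10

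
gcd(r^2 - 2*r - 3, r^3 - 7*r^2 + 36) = r - 3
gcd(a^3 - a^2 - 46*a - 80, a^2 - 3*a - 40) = a^2 - 3*a - 40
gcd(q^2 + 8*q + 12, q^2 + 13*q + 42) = q + 6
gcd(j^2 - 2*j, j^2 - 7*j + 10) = j - 2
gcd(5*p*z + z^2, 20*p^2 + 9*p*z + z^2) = 5*p + z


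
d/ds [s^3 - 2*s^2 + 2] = s*(3*s - 4)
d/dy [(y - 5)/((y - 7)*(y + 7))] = (-y^2 + 10*y - 49)/(y^4 - 98*y^2 + 2401)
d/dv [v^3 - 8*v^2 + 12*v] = 3*v^2 - 16*v + 12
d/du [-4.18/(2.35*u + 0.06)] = 9.823/(2.35*u + 0.06)^2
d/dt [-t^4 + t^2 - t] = -4*t^3 + 2*t - 1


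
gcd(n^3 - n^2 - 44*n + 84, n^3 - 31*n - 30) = n - 6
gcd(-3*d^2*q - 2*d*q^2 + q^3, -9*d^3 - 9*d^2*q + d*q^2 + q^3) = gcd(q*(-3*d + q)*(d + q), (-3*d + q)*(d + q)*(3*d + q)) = -3*d^2 - 2*d*q + q^2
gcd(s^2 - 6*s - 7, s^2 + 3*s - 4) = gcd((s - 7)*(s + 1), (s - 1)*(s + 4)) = 1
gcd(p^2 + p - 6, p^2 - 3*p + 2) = p - 2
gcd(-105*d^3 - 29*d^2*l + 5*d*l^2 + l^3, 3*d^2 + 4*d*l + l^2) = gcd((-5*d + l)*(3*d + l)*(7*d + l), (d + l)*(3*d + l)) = 3*d + l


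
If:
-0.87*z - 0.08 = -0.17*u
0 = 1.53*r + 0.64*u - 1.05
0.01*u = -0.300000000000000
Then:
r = 13.24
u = -30.00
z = -5.95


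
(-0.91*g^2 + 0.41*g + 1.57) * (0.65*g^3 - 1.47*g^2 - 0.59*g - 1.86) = -0.5915*g^5 + 1.6042*g^4 + 0.9547*g^3 - 0.8572*g^2 - 1.6889*g - 2.9202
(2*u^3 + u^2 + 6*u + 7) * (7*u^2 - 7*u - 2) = 14*u^5 - 7*u^4 + 31*u^3 + 5*u^2 - 61*u - 14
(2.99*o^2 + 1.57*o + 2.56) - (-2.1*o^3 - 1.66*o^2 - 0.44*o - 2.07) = 2.1*o^3 + 4.65*o^2 + 2.01*o + 4.63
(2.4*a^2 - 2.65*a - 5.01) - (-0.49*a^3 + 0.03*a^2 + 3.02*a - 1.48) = 0.49*a^3 + 2.37*a^2 - 5.67*a - 3.53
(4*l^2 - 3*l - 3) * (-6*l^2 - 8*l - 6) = -24*l^4 - 14*l^3 + 18*l^2 + 42*l + 18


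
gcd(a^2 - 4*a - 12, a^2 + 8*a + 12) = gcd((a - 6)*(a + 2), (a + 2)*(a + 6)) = a + 2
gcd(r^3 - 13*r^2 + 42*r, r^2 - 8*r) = r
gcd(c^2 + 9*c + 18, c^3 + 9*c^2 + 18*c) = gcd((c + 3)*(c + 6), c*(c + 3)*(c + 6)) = c^2 + 9*c + 18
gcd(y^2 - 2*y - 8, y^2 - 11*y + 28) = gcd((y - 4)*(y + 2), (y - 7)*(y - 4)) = y - 4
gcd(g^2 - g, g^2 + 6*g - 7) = g - 1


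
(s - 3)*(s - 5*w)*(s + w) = s^3 - 4*s^2*w - 3*s^2 - 5*s*w^2 + 12*s*w + 15*w^2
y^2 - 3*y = y*(y - 3)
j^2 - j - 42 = (j - 7)*(j + 6)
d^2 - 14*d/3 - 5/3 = (d - 5)*(d + 1/3)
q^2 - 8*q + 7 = (q - 7)*(q - 1)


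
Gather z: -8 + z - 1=z - 9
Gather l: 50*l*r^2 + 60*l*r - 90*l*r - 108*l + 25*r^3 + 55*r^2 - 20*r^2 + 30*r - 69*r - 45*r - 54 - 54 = l*(50*r^2 - 30*r - 108) + 25*r^3 + 35*r^2 - 84*r - 108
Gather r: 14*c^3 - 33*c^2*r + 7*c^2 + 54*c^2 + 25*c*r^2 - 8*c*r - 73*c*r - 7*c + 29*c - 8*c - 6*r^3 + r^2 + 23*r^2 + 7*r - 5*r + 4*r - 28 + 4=14*c^3 + 61*c^2 + 14*c - 6*r^3 + r^2*(25*c + 24) + r*(-33*c^2 - 81*c + 6) - 24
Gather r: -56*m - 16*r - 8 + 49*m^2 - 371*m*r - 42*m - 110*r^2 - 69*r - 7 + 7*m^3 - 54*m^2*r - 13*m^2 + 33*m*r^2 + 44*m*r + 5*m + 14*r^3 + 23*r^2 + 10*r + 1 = 7*m^3 + 36*m^2 - 93*m + 14*r^3 + r^2*(33*m - 87) + r*(-54*m^2 - 327*m - 75) - 14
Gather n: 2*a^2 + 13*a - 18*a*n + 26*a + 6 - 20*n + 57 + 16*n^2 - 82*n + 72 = 2*a^2 + 39*a + 16*n^2 + n*(-18*a - 102) + 135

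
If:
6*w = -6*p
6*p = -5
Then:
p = -5/6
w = 5/6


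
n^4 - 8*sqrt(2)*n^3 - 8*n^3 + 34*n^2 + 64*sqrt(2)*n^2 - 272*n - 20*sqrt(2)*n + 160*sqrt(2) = (n - 8)*(n - 5*sqrt(2))*(n - 2*sqrt(2))*(n - sqrt(2))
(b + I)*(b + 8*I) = b^2 + 9*I*b - 8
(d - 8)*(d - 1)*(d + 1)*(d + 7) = d^4 - d^3 - 57*d^2 + d + 56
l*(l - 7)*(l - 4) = l^3 - 11*l^2 + 28*l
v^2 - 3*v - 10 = (v - 5)*(v + 2)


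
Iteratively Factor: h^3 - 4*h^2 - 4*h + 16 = (h - 2)*(h^2 - 2*h - 8) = (h - 4)*(h - 2)*(h + 2)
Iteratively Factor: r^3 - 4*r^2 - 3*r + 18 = (r - 3)*(r^2 - r - 6) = (r - 3)*(r + 2)*(r - 3)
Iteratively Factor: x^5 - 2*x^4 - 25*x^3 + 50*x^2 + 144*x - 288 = (x - 4)*(x^4 + 2*x^3 - 17*x^2 - 18*x + 72) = (x - 4)*(x - 3)*(x^3 + 5*x^2 - 2*x - 24) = (x - 4)*(x - 3)*(x + 3)*(x^2 + 2*x - 8) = (x - 4)*(x - 3)*(x - 2)*(x + 3)*(x + 4)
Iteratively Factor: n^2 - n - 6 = (n + 2)*(n - 3)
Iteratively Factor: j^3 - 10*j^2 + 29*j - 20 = (j - 5)*(j^2 - 5*j + 4) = (j - 5)*(j - 1)*(j - 4)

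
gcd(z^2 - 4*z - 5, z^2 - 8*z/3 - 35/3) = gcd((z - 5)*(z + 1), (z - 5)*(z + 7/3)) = z - 5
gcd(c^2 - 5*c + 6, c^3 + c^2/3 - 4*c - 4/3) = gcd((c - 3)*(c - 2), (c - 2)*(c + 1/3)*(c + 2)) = c - 2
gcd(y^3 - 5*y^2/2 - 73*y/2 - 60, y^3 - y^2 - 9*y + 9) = y + 3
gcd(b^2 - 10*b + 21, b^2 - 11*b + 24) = b - 3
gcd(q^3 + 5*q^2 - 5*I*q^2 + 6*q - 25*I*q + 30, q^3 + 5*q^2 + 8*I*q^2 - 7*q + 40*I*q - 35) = q^2 + q*(5 + I) + 5*I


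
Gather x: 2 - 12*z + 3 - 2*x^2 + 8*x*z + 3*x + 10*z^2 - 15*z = -2*x^2 + x*(8*z + 3) + 10*z^2 - 27*z + 5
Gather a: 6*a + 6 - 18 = 6*a - 12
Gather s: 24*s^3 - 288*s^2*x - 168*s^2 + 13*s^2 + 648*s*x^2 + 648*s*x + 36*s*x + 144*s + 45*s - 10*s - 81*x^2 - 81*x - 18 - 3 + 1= 24*s^3 + s^2*(-288*x - 155) + s*(648*x^2 + 684*x + 179) - 81*x^2 - 81*x - 20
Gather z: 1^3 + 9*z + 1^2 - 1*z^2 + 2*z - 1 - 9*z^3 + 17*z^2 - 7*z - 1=-9*z^3 + 16*z^2 + 4*z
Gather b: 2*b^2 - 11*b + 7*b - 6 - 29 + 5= 2*b^2 - 4*b - 30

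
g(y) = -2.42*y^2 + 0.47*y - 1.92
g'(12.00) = -57.61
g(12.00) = -344.76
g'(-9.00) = 44.03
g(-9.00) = -202.17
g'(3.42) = -16.08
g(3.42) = -28.62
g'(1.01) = -4.42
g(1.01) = -3.91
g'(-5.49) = 27.04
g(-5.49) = -77.44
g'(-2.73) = 13.68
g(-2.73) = -21.24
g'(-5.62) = 27.67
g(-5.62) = -81.00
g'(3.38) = -15.89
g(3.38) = -27.98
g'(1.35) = -6.06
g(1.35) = -5.70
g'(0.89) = -3.84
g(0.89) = -3.42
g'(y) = 0.47 - 4.84*y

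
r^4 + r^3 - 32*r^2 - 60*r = r*(r - 6)*(r + 2)*(r + 5)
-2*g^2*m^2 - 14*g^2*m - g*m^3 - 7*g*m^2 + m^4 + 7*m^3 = m*(-2*g + m)*(g + m)*(m + 7)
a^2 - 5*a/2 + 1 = (a - 2)*(a - 1/2)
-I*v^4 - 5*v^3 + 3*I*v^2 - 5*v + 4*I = (v - 4*I)*(v - I)^2*(-I*v + 1)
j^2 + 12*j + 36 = (j + 6)^2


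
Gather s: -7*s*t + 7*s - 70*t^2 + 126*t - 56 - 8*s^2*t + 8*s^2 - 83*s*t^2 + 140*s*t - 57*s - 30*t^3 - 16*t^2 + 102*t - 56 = s^2*(8 - 8*t) + s*(-83*t^2 + 133*t - 50) - 30*t^3 - 86*t^2 + 228*t - 112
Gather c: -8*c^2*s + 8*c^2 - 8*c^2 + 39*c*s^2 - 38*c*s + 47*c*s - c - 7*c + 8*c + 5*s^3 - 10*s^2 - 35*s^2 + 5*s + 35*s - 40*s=-8*c^2*s + c*(39*s^2 + 9*s) + 5*s^3 - 45*s^2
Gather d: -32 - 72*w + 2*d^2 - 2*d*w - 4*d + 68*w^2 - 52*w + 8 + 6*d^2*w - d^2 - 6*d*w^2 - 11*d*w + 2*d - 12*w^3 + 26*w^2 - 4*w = d^2*(6*w + 1) + d*(-6*w^2 - 13*w - 2) - 12*w^3 + 94*w^2 - 128*w - 24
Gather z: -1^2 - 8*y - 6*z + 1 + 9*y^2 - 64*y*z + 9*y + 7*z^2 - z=9*y^2 + y + 7*z^2 + z*(-64*y - 7)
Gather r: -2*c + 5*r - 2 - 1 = -2*c + 5*r - 3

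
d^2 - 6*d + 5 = (d - 5)*(d - 1)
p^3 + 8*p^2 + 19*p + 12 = (p + 1)*(p + 3)*(p + 4)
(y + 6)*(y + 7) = y^2 + 13*y + 42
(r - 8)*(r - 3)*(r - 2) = r^3 - 13*r^2 + 46*r - 48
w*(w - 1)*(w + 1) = w^3 - w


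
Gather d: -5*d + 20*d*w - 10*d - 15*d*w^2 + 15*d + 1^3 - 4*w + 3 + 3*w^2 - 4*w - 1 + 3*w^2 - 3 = d*(-15*w^2 + 20*w) + 6*w^2 - 8*w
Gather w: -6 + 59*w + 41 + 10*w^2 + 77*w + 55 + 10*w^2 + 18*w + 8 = 20*w^2 + 154*w + 98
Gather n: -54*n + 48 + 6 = 54 - 54*n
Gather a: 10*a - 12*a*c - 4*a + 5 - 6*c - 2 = a*(6 - 12*c) - 6*c + 3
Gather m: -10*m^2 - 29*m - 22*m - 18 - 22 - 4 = -10*m^2 - 51*m - 44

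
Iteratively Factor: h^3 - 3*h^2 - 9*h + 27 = (h - 3)*(h^2 - 9) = (h - 3)^2*(h + 3)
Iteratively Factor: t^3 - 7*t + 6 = (t + 3)*(t^2 - 3*t + 2) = (t - 2)*(t + 3)*(t - 1)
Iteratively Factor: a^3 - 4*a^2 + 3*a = (a - 3)*(a^2 - a) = a*(a - 3)*(a - 1)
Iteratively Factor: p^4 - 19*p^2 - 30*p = (p)*(p^3 - 19*p - 30) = p*(p + 3)*(p^2 - 3*p - 10) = p*(p + 2)*(p + 3)*(p - 5)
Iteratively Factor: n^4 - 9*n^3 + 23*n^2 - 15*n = (n - 3)*(n^3 - 6*n^2 + 5*n) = (n - 5)*(n - 3)*(n^2 - n) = n*(n - 5)*(n - 3)*(n - 1)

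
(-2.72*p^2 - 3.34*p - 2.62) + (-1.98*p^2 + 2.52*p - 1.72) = -4.7*p^2 - 0.82*p - 4.34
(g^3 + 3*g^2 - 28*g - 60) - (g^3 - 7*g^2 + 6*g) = 10*g^2 - 34*g - 60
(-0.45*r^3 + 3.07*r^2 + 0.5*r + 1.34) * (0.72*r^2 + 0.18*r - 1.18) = -0.324*r^5 + 2.1294*r^4 + 1.4436*r^3 - 2.5678*r^2 - 0.3488*r - 1.5812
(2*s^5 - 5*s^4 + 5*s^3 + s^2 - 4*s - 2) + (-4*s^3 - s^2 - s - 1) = 2*s^5 - 5*s^4 + s^3 - 5*s - 3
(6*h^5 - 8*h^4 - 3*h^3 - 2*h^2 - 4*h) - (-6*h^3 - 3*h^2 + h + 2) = 6*h^5 - 8*h^4 + 3*h^3 + h^2 - 5*h - 2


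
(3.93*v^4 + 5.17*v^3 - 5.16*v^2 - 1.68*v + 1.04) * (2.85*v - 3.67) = 11.2005*v^5 + 0.311400000000001*v^4 - 33.6799*v^3 + 14.1492*v^2 + 9.1296*v - 3.8168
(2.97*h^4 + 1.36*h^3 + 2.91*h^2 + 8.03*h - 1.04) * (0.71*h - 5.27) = 2.1087*h^5 - 14.6863*h^4 - 5.1011*h^3 - 9.6344*h^2 - 43.0565*h + 5.4808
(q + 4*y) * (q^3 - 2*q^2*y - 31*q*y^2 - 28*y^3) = q^4 + 2*q^3*y - 39*q^2*y^2 - 152*q*y^3 - 112*y^4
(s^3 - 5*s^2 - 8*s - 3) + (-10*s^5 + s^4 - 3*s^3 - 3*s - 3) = -10*s^5 + s^4 - 2*s^3 - 5*s^2 - 11*s - 6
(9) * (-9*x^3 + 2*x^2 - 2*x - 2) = -81*x^3 + 18*x^2 - 18*x - 18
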